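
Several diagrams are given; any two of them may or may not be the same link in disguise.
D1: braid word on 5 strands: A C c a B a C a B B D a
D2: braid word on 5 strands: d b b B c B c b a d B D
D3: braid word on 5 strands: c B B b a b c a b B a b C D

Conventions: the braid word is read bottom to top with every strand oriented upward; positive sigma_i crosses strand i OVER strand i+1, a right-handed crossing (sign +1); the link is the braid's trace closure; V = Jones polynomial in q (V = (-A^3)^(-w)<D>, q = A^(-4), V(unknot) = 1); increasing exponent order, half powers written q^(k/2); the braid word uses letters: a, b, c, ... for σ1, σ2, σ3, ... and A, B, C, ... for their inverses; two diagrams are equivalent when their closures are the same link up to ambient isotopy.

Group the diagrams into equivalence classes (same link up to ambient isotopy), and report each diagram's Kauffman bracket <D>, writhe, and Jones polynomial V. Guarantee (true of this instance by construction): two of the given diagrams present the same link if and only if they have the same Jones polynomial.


classes: {D1} | {D2} | {D3}
V(D1) = -q^-3 + 2q^-2 - 2q^-1 + 3 - 2q + 2q^2 - q^3  [12 crossings, <D> = -A^-18 + 2A^-14 - 2A^-10 + 3A^-6 - 2A^-2 + 2A^2 - A^6, w = -2]
V(D2) = 1  (w +4, c 12, <D> = A^12)
V(D3) = q + q^3 - q^4  (w +4, c 14, <D> = -A^-4 + 1 + A^8)
insight: V(q) takes 3 values over 3 diagrams, fixing the grouping


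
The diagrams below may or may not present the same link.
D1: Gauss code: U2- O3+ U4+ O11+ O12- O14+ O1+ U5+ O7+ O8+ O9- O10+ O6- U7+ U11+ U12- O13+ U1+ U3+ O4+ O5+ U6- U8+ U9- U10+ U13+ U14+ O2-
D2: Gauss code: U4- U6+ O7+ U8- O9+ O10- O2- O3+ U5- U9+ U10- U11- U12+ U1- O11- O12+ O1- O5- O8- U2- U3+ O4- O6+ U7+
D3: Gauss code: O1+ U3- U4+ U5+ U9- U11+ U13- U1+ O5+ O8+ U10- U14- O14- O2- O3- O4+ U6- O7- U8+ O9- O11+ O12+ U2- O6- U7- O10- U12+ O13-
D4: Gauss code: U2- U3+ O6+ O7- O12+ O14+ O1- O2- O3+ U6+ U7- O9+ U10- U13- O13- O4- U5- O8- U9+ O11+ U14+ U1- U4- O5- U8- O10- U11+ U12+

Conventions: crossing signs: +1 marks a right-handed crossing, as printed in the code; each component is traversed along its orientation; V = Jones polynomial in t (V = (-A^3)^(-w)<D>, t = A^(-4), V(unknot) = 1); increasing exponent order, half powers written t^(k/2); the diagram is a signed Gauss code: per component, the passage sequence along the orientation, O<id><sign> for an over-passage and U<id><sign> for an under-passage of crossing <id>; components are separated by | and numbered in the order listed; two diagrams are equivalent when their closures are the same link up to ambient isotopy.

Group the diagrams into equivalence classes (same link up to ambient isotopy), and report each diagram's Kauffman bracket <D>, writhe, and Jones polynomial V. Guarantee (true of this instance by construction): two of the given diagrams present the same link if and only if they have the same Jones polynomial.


equivalence classes: {D1} | {D2} | {D3, D4}
D1 (bracket -A^-10 + A^-6 - A^-2 + A^2 + A^10; 14 crossings at w = +6): V = t^2 + t^4 - t^5 + t^6 - t^7
V(D2) = 1  [12 crossings, <D> = A^-6, w = -2]
D3 (bracket A^-10 - A^-6 + 2A^-2 - 2A^2 + 2A^6 - 2A^10 + A^14; 14 crossings at w = -2): V = t^-5 - 2t^-4 + 2t^-3 - 2t^-2 + 2t^-1 - 1 + t
V(D4) = t^-5 - 2t^-4 + 2t^-3 - 2t^-2 + 2t^-1 - 1 + t  [14 crossings, <D> = A^-10 - A^-6 + 2A^-2 - 2A^2 + 2A^6 - 2A^10 + A^14, w = -2]
key observation: 3 classes among 4 diagrams; unequal V(t) rules out equality


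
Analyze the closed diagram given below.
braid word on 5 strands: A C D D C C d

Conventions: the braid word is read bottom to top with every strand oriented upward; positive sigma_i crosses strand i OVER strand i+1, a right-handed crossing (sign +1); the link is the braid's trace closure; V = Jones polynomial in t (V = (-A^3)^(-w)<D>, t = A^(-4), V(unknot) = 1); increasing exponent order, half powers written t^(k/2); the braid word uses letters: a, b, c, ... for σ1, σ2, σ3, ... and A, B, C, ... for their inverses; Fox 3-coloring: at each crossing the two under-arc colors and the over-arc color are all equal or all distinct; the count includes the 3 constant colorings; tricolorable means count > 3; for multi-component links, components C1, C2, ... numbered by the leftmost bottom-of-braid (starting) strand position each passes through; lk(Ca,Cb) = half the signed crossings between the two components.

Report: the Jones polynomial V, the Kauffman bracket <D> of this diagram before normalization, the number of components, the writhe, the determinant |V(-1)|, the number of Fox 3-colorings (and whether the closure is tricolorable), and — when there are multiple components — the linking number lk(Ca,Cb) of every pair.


V(t) = t^(-13/2) - t^(-7/2) - t^(-5/2) - t^(-1/2)
bracket: A^-13 + A^-5 + A^-1 - A^11, w = -5
2 components, writhe -5, over 7 crossings
lk(C1,C2) = 0
det 0, colorings 9 of 3^7 — tricolorable
observation: the span of V is 6, within the link bound 7 + 2 - 1


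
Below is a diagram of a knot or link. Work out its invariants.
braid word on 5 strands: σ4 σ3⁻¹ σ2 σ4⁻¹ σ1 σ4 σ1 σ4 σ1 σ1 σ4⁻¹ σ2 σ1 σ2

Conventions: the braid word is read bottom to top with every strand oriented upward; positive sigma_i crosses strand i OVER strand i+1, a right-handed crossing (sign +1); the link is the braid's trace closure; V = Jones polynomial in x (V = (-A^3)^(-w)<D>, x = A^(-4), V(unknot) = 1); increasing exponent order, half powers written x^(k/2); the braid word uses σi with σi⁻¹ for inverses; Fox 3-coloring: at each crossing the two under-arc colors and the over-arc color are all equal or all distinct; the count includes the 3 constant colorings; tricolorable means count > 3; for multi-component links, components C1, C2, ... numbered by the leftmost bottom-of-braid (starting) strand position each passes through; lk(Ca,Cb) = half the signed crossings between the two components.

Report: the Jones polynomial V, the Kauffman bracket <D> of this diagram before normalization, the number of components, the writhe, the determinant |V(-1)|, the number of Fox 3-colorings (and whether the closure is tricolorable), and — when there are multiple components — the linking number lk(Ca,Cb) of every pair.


V = x^3 + x^5 - x^6 + x^7 - x^8 + x^9 - x^10
<D> = -A^-16 + A^-12 - A^-8 + A^-4 - 1 + A^4 + A^12 (w = +8)
1 component over 14 crossings, w = +8
3 Fox colorings among 3^14, |V(-1)| = 7: not tricolorable
why: w = +8 shifts under R1 moves; the (-A^3)^(-8) factor cancels that in V


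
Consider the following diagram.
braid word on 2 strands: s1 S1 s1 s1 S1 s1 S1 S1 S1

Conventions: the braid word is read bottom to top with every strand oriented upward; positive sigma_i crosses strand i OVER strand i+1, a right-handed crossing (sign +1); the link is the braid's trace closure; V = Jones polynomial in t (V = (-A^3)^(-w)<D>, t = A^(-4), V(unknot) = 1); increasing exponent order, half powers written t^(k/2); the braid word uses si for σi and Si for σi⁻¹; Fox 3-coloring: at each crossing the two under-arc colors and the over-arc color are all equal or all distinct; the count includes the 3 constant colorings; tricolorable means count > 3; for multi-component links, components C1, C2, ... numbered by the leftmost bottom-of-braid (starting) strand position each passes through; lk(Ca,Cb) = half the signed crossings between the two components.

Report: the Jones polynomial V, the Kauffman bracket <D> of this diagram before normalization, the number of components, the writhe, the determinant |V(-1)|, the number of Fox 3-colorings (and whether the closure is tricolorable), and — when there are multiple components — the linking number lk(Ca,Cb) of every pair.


V = 1
<D> = -A^-3 (w = -1)
1 component over 9 crossings, w = -1
3 Fox colorings among 3^9, |V(-1)| = 1: not tricolorable
why: one generator, power 1: the (2,1) torus pattern


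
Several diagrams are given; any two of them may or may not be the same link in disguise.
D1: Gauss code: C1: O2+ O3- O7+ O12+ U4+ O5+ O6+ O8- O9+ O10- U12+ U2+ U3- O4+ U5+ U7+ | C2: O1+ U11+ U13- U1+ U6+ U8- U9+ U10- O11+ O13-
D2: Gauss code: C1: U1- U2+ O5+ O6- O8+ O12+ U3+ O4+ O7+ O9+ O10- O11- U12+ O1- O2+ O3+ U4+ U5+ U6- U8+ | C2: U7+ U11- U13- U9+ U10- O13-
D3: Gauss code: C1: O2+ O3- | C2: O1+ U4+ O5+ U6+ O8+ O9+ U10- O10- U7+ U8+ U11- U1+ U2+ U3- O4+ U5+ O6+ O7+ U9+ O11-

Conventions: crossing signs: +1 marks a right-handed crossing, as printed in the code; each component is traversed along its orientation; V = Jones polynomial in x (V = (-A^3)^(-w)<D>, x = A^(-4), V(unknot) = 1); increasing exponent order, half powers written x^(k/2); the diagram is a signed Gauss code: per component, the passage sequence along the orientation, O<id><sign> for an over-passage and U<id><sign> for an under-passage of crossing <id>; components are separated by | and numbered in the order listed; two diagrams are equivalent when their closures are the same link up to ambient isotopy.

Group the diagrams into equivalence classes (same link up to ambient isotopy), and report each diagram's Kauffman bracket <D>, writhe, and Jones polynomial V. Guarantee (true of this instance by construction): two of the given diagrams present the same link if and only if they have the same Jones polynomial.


equivalence classes: {D1, D2} | {D3}
D1 (bracket -A^-3 + A^5 + A^9 + A^13; 13 crossings at w = +5): V = -x^(1/2) - x^(3/2) - x^(5/2) + x^(9/2)
V(D2) = -x^(1/2) - x^(3/2) - x^(5/2) + x^(9/2)  [13 crossings, <D> = -A^-9 + A^-1 + A^3 + A^7, w = +3]
V(D3) = -x^(3/2) - x^(5/2) - x^(7/2) + x^(15/2)  [11 crossings, <D> = -A^-15 + A + A^5 + A^9, w = +5]
key observation: V(x) takes 2 values over 3 diagrams, fixing the grouping


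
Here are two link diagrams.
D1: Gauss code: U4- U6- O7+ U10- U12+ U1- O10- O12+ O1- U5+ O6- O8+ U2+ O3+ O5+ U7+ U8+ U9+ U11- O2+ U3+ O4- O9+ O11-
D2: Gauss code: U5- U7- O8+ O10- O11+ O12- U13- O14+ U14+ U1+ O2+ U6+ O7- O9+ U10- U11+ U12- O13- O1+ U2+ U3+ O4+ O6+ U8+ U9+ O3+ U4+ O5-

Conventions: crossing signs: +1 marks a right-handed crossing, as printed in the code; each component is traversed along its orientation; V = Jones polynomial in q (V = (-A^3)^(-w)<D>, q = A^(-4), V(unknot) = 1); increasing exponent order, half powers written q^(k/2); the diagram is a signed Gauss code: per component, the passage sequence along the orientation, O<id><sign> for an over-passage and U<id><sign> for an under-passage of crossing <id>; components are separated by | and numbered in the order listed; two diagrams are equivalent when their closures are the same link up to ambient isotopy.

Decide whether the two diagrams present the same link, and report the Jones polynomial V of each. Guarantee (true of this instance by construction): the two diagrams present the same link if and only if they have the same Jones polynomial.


equivalent: yes
V(D1) = q - q^2 + 2q^3 - q^4 + q^5 - q^6  (w +2, c 12, <D> = -A^-18 + A^-14 - A^-10 + 2A^-6 - A^-2 + A^2)
V(D2) = q - q^2 + 2q^3 - q^4 + q^5 - q^6  (w +4, c 14, <D> = -A^-12 + A^-8 - A^-4 + 2 - A^4 + A^8)
why: all 2 diagrams share one V(q), hence one class


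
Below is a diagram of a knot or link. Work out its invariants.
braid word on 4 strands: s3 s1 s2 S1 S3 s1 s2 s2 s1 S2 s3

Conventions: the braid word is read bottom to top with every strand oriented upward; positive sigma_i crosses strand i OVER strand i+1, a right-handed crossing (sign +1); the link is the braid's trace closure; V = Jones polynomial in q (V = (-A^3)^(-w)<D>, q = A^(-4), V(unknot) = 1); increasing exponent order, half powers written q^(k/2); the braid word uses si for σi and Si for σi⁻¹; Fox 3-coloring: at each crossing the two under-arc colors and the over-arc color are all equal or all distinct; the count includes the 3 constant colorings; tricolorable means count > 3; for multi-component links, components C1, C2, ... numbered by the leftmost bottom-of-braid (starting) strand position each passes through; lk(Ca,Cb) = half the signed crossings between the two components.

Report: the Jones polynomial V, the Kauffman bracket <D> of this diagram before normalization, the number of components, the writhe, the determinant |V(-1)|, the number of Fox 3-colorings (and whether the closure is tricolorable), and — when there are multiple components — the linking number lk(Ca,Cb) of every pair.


Jones polynomial: V(q) = q - 2q^2 + 3q^3 - 2q^4 + 3q^5 - 2q^6 + q^7 - q^8
<D> = A^-17 - A^-13 + 2A^-9 - 3A^-5 + 2A^-1 - 3A^3 + 2A^7 - A^11; writhe +5
components 1, writhe +5 (11 crossings)
3-colorings: 9 of 3^11, det 15 — tricolorable
note: the span of V is 7, forcing >= 7 crossings in any diagram


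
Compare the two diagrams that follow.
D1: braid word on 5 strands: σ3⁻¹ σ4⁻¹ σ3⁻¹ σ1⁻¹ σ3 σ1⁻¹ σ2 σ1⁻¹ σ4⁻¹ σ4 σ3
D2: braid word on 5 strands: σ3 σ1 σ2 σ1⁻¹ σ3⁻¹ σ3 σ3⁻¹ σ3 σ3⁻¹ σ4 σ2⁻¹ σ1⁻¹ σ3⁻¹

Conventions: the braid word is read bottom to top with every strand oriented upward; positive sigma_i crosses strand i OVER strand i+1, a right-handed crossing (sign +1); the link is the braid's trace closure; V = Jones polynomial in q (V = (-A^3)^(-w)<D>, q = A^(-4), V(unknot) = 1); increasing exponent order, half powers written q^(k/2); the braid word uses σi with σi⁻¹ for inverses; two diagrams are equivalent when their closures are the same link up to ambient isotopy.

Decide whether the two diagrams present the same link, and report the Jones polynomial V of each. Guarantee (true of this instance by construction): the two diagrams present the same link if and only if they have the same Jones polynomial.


equivalent: no
D1 (bracket A^-7 + A^-3 + A - A^9; 11 crossings at w = -3): V = q^(-9/2) - q^(-5/2) - q^(-3/2) - q^(-1/2)
V(D2) = -q^(-1/2) - q^(1/2)  (w -1, c 13, <D> = A^-5 + A^-1)
key observation: comparing 2 Jones polynomials yields 2 groups


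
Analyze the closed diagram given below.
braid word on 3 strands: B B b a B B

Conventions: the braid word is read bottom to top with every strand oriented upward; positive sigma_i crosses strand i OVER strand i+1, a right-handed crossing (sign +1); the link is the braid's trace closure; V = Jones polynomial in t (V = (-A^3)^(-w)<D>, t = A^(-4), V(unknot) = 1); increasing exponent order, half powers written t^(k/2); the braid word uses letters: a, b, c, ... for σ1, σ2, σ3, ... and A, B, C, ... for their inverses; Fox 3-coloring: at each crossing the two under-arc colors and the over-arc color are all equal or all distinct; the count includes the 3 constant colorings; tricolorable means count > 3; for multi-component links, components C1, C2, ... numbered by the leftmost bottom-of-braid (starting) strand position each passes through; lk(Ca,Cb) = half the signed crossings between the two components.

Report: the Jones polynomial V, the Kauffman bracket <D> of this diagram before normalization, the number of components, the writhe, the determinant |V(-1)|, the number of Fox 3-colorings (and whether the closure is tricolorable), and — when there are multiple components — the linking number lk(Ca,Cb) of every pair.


V(t) = -t^-4 + t^-3 + t^-1
bracket: A^-2 + A^6 - A^10, w = -2
1 component, writhe -2, over 6 crossings
det 3, colorings 9 of 3^6 — tricolorable
observation: |V(-1)| = 3: so tricolorable, since 3 divides 3


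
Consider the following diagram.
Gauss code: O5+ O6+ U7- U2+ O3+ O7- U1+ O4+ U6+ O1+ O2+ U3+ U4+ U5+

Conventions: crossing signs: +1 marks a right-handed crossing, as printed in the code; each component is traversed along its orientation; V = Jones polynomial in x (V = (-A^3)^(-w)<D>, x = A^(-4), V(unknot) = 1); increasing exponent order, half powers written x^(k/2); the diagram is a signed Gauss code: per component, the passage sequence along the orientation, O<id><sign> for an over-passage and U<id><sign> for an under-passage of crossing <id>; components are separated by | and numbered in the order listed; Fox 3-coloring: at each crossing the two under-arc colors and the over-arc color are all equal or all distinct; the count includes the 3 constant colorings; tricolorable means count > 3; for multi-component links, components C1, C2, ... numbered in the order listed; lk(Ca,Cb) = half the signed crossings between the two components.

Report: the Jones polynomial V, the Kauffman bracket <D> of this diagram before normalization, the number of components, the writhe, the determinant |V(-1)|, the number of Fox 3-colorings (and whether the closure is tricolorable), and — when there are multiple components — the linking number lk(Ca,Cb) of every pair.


V(x) = x - x^2 + 2x^3 - x^4 + x^5 - x^6
bracket: A^-9 - A^-5 + A^-1 - 2A^3 + A^7 - A^11, w = +5
1 component, writhe +5, over 7 crossings
det 7, colorings 3 of 3^7 — not tricolorable
observation: w = +5 shifts under R1 moves; the (-A^3)^(-5) factor cancels that in V


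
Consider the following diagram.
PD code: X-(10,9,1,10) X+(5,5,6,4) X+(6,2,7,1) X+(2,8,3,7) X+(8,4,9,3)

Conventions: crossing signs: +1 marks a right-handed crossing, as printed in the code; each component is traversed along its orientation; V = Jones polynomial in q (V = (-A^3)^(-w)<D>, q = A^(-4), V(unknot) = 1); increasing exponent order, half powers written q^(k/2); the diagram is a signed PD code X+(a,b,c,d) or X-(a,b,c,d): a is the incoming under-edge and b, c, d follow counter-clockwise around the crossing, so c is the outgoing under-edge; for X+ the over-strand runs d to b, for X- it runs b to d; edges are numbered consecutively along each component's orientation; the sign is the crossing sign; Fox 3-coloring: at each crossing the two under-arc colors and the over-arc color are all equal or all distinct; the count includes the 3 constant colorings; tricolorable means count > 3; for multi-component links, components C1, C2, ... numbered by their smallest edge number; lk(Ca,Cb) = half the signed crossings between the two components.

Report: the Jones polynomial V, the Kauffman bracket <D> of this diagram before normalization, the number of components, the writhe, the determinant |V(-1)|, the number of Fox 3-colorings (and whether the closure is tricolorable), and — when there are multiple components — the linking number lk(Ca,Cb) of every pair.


Jones polynomial: V(q) = q + q^3 - q^4
<D> = A^-7 - A^-3 - A^5; writhe +3
components 1, writhe +3 (5 crossings)
3-colorings: 9 of 3^5, det 3 — tricolorable
note: w = +3 (over 5 crossings) is diagram-only; (-A^3)^(-3) removes it from V


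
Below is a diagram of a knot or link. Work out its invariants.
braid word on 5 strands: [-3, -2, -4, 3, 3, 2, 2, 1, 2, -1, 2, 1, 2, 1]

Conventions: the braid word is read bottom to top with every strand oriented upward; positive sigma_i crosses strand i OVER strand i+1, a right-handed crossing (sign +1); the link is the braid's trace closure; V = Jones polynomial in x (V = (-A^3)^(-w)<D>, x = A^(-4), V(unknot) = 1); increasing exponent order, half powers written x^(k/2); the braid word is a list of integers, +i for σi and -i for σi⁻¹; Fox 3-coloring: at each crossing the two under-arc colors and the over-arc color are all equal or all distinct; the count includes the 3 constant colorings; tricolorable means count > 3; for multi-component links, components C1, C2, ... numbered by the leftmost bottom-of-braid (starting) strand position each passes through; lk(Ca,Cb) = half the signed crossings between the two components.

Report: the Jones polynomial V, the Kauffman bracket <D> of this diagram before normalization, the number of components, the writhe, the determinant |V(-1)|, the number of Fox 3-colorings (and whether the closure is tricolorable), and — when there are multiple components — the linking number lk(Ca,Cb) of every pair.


V(x) = x^3 + x^5 - x^8
bracket: -A^-14 + A^-2 + A^6, w = +6
1 component, writhe +6, over 14 crossings
det 3, colorings 9 of 3^14 — tricolorable
observation: w = +6 shifts under R1 moves; the (-A^3)^(-6) factor cancels that in V


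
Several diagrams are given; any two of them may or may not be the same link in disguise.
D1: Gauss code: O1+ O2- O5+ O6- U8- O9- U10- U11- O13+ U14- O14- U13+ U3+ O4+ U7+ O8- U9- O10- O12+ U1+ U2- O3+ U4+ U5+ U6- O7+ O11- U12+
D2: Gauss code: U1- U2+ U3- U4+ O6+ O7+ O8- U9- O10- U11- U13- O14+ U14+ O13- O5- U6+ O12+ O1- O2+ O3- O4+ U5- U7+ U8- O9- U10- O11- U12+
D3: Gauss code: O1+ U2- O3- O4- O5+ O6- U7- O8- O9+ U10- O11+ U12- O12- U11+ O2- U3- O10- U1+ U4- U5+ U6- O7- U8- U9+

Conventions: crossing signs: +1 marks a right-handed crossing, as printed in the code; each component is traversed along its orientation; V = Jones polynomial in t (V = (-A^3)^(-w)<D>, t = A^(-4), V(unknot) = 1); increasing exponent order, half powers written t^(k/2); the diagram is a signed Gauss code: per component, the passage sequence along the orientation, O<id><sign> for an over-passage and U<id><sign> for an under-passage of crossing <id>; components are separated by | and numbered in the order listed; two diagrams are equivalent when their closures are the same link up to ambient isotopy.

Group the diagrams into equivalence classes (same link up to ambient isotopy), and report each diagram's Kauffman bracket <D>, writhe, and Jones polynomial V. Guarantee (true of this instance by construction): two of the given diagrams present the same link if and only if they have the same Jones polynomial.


grouping into links: {D1} | {D2} | {D3}
V(D1) = -t^-3 + 2t^-2 - 2t^-1 + 3 - 2t + 2t^2 - t^3  (w 0, c 14, <D> = -A^-12 + 2A^-8 - 2A^-4 + 3 - 2A^4 + 2A^8 - A^12)
D2 (bracket A^-10 - A^-6 + 2A^-2 - 2A^2 + 2A^6 - 2A^10 + A^14; 14 crossings at w = -2): V = t^-5 - 2t^-4 + 2t^-3 - 2t^-2 + 2t^-1 - 1 + t
D3 (bracket A^-8 - A^-4 + 2 - A^4 + A^8 - A^12; 12 crossings at w = -4): V = -t^-6 + t^-5 - t^-4 + 2t^-3 - t^-2 + t^-1
why: V(t) takes 3 values over 3 diagrams, fixing the grouping


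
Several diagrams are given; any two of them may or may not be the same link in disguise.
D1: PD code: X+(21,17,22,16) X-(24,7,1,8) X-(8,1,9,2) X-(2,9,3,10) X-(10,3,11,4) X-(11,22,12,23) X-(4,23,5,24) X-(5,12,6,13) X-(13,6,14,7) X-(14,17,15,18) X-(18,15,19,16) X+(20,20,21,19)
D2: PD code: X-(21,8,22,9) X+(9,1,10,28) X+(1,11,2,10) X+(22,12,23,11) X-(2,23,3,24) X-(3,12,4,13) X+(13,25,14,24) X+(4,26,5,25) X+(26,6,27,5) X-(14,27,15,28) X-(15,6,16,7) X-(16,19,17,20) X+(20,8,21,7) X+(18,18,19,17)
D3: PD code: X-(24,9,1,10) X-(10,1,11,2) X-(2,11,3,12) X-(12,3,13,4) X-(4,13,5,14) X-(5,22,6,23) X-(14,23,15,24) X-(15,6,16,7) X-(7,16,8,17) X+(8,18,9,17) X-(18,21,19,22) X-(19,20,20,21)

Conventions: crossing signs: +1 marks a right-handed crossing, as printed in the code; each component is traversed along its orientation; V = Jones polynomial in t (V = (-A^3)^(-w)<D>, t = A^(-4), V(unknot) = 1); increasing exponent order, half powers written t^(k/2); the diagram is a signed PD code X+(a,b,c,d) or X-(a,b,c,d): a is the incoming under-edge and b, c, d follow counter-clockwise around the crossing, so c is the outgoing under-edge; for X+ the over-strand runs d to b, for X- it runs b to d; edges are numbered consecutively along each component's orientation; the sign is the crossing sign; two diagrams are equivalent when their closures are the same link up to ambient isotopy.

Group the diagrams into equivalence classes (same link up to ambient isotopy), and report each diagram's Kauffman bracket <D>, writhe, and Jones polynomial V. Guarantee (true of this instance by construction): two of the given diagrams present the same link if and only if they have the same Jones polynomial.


grouping into links: {D1, D3} | {D2}
V(D1) = -t^-10 + t^-9 - t^-8 + t^-7 - t^-6 + t^-5 + t^-3  (w -8, c 12, <D> = A^-12 + A^-4 - 1 + A^4 - A^8 + A^12 - A^16)
D2 (bracket A^-14 - 2A^-10 + 2A^-6 - 2A^-2 + 2A^2 - A^6 + A^10; 14 crossings at w = +2): V = t^-1 - 1 + 2t - 2t^2 + 2t^3 - 2t^4 + t^5
V(D3) = -t^-10 + t^-9 - t^-8 + t^-7 - t^-6 + t^-5 + t^-3  (w -10, c 12, <D> = A^-18 + A^-10 - A^-6 + A^-2 - A^2 + A^6 - A^10)
key observation: 2 values of V(t) split the 3 diagrams


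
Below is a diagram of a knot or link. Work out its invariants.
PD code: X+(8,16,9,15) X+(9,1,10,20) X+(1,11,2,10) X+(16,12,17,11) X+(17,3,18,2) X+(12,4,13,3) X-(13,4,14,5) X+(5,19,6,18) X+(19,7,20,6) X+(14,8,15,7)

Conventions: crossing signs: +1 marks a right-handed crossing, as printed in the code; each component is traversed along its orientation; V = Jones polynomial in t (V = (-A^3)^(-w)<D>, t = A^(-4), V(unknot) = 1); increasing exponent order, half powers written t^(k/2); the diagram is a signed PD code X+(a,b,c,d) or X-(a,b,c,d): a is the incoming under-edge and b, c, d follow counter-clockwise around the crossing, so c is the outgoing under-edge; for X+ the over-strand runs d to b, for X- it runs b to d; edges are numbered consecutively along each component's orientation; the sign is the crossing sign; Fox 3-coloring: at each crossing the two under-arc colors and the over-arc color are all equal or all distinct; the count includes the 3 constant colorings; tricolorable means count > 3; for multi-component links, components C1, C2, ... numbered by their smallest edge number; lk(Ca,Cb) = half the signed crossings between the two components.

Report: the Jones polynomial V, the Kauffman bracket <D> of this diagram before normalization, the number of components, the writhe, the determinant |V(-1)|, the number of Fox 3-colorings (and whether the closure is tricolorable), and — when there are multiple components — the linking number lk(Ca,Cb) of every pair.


V = t^3 + t^5 - t^8
<D> = -A^-8 + A^4 + A^12 (w = +8)
1 component over 10 crossings, w = +8
9 Fox colorings among 3^10, |V(-1)| = 3: tricolorable
why: |V(-1)| = 3: so tricolorable, since 3 divides 3


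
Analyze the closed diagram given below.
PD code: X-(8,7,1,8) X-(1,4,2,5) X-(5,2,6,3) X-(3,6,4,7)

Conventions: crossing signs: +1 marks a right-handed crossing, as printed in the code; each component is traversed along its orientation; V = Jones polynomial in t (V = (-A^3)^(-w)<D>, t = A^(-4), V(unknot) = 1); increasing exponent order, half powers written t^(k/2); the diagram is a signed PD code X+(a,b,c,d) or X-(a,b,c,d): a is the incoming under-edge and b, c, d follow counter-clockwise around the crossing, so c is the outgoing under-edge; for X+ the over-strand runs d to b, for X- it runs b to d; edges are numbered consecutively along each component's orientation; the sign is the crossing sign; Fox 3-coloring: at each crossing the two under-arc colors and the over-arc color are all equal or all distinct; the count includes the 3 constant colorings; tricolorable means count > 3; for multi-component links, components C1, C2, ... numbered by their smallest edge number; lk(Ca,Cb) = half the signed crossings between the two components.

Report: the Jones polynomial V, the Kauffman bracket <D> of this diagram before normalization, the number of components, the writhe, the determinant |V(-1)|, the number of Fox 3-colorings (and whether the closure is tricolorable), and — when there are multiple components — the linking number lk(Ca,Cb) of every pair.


Jones polynomial: V(t) = -t^-4 + t^-3 + t^-1
<D> = A^-8 + 1 - A^4; writhe -4
components 1, writhe -4 (4 crossings)
3-colorings: 9 of 3^4, det 3 — tricolorable
note: det 3 = |V(-1)|; divisible by 3, so tricolorable


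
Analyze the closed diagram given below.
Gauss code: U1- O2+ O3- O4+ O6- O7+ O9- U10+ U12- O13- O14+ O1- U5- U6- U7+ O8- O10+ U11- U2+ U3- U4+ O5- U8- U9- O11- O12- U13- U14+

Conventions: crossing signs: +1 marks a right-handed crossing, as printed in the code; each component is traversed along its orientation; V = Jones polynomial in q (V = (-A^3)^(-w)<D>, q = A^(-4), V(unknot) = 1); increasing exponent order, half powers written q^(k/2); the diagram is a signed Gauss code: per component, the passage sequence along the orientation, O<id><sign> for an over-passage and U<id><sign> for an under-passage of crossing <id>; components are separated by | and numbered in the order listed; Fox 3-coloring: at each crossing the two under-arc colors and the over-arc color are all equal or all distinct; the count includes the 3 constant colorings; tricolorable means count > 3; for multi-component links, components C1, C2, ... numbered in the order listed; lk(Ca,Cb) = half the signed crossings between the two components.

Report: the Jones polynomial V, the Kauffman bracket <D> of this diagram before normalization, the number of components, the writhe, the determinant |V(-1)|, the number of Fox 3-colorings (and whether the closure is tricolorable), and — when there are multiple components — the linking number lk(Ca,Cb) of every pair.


V = q^-7 - 2q^-6 + 2q^-5 - 3q^-4 + 3q^-3 - 2q^-2 + 2q^-1
<D> = 2A^-8 - 2A^-4 + 3 - 3A^4 + 2A^8 - 2A^12 + A^16 (w = -4)
1 component over 14 crossings, w = -4
9 Fox colorings among 3^14, |V(-1)| = 15: tricolorable
why: w = -4 (over 14 crossings) is diagram-only; (-A^3)^(4) removes it from V


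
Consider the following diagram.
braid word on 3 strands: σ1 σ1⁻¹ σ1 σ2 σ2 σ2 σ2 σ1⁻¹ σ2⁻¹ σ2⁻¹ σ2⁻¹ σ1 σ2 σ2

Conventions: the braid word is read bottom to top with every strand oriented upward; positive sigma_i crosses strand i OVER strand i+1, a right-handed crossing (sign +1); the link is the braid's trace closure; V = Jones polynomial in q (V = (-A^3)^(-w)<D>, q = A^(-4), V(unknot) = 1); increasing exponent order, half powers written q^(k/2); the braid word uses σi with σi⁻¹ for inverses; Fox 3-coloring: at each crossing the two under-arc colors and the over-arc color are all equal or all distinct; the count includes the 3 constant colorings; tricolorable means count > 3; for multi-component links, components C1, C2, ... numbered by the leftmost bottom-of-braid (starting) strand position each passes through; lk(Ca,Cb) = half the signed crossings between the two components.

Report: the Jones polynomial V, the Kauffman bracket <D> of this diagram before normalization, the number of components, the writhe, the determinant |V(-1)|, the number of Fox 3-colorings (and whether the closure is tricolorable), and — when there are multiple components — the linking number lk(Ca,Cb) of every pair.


V(q) = q + q^3 - q^4
bracket: -A^-4 + 1 + A^8, w = +4
1 component, writhe +4, over 14 crossings
det 3, colorings 9 of 3^14 — tricolorable
observation: |V(-1)| = 3: so tricolorable, since 3 divides 3


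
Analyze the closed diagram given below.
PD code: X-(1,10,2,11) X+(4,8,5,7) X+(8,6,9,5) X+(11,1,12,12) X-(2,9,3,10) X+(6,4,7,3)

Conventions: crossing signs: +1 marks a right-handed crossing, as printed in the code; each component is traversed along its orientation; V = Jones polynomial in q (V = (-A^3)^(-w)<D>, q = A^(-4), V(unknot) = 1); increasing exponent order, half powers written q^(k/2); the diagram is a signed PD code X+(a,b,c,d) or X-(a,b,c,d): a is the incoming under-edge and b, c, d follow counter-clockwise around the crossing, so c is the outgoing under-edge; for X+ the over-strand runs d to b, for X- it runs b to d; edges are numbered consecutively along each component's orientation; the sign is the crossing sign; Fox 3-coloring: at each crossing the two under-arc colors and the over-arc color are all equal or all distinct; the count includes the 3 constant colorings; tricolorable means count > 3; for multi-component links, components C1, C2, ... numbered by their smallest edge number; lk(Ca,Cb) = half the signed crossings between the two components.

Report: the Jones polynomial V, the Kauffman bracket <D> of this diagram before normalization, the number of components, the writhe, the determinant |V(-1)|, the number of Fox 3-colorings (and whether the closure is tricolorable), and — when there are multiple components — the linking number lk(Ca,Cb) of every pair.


V(q) = q + q^3 - q^4
bracket: -A^-10 + A^-6 + A^2, w = +2
1 component, writhe +2, over 6 crossings
det 3, colorings 9 of 3^6 — tricolorable
observation: w = +2 (over 6 crossings) is diagram-only; (-A^3)^(-2) removes it from V


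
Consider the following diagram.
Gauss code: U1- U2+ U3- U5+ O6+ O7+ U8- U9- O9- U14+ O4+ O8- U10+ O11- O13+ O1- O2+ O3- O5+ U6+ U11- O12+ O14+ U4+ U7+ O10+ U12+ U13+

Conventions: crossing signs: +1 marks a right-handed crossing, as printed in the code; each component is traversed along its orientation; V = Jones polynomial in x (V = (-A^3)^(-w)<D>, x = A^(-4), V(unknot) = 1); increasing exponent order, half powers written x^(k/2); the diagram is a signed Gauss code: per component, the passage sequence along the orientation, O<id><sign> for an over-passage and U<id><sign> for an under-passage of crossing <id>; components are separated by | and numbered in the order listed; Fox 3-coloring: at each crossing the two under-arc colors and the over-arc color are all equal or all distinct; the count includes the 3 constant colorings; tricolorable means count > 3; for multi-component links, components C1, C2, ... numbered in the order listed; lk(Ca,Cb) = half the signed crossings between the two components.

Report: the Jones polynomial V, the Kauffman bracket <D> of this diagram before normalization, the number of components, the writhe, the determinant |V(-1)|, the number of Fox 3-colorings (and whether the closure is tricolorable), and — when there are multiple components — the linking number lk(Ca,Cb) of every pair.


Jones polynomial: V(x) = x - 2x^2 + 3x^3 - 2x^4 + 3x^5 - 2x^6 + x^7 - x^8
<D> = -A^-20 + A^-16 - 2A^-12 + 3A^-8 - 2A^-4 + 3 - 2A^4 + A^8; writhe +4
components 1, writhe +4 (14 crossings)
3-colorings: 9 of 3^14, det 15 — tricolorable
note: det 15 = |V(-1)|; divisible by 3, so tricolorable


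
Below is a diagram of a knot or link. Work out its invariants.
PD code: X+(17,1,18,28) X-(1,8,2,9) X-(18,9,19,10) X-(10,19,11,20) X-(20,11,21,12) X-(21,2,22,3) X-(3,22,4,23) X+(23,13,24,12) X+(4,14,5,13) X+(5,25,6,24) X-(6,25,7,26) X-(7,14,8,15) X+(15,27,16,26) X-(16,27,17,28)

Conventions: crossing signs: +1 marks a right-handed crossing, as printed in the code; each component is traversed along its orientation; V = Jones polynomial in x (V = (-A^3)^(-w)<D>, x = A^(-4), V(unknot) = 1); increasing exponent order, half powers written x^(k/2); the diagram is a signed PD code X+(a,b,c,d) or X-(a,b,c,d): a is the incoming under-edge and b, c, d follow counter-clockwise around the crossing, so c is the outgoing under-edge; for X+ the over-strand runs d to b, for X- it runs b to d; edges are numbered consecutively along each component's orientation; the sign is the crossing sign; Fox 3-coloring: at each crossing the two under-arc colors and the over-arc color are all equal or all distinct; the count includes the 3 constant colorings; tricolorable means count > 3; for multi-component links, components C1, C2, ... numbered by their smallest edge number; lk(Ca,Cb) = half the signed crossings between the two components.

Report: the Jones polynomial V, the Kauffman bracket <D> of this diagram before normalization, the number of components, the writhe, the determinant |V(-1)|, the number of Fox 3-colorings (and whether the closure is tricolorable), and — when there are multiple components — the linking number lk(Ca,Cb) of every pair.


Jones polynomial: V(x) = x^-7 - 2x^-6 + 2x^-5 - 3x^-4 + 3x^-3 - 2x^-2 + 2x^-1
<D> = 2A^-8 - 2A^-4 + 3 - 3A^4 + 2A^8 - 2A^12 + A^16; writhe -4
components 1, writhe -4 (14 crossings)
3-colorings: 9 of 3^14, det 15 — tricolorable
note: w = -4 shifts under R1 moves; the (-A^3)^(4) factor cancels that in V


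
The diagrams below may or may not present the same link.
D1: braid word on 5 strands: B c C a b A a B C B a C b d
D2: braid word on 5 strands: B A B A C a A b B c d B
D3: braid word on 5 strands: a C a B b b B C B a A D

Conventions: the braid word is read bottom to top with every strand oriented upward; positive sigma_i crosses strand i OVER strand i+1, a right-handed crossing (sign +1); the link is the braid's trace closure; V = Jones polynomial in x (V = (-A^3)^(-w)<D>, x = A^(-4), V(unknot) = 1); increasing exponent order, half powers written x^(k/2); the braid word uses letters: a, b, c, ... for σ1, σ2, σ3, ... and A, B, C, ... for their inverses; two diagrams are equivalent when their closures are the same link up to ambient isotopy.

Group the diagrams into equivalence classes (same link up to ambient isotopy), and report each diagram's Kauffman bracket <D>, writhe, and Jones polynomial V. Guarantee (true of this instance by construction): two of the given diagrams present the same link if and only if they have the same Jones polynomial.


classes: {D1, D3} | {D2}
V(D1) = x^-2 + 2 + x^2  [14 crossings, <D> = A^-8 + 2 + A^8, w = 0]
D2 (bracket A^-8 + A^-4 + 1 + A^12; 12 crossings at w = -4): V = x^-6 + x^-3 + x^-2 + x^-1
V(D3) = x^-2 + 2 + x^2  (w -2, c 12, <D> = A^-14 + 2A^-6 + A^2)
insight: 2 classes among 3 diagrams; unequal V(x) rules out equality


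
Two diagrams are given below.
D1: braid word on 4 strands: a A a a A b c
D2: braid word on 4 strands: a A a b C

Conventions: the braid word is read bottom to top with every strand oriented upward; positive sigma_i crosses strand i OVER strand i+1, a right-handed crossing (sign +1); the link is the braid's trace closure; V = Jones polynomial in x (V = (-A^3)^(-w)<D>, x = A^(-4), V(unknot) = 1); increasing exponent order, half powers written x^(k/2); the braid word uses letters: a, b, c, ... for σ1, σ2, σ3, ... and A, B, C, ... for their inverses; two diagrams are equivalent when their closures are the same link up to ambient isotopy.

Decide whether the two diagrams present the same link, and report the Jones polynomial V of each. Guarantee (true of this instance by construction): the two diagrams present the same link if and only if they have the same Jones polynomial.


equivalent: yes
D1 (bracket -A^9; 7 crossings at w = +3): V = 1
D2 (bracket -A^3; 5 crossings at w = +1): V = 1
key observation: all 2 diagrams share one V(x), hence one class


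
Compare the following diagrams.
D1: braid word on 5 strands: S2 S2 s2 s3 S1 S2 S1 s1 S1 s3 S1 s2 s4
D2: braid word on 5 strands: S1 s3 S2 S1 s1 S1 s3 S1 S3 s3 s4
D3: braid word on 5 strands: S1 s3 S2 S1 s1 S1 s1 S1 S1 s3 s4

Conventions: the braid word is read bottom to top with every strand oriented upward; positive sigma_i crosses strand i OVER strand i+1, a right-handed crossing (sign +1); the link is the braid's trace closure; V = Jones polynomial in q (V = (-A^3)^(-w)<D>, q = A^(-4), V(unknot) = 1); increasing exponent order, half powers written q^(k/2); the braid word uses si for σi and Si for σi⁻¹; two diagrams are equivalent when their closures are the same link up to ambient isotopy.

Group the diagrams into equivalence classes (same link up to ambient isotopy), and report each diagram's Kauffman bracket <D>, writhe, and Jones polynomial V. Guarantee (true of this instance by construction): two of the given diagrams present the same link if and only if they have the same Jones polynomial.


grouping into links: {D1, D2, D3}
V(D1) = q^(-7/2) - q^(-5/2) + q^(-3/2) - 2q^(-1/2) - q^(3/2)  (w -1, c 13, <D> = A^-9 + 2A^-1 - A^3 + A^7 - A^11)
V(D2) = q^(-7/2) - q^(-5/2) + q^(-3/2) - 2q^(-1/2) - q^(3/2)  [11 crossings, <D> = A^-9 + 2A^-1 - A^3 + A^7 - A^11, w = -1]
V(D3) = q^(-7/2) - q^(-5/2) + q^(-3/2) - 2q^(-1/2) - q^(3/2)  [11 crossings, <D> = A^-9 + 2A^-1 - A^3 + A^7 - A^11, w = -1]
why: all 3 diagrams share one V(q), hence one class


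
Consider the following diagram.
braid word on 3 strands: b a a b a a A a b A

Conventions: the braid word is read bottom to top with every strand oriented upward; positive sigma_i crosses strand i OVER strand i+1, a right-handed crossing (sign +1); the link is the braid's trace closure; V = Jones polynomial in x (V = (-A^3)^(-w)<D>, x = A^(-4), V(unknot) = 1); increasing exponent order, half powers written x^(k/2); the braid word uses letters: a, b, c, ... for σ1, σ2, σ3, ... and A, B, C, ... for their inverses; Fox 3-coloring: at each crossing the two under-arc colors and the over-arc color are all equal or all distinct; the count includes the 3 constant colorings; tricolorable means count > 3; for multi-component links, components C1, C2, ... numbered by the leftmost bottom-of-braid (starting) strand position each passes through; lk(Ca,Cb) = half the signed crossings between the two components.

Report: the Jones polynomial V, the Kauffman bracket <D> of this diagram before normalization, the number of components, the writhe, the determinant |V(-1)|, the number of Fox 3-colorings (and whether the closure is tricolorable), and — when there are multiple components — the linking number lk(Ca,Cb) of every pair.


V(x) = x^2 + x^4 - x^5 + x^6 - x^7
bracket: -A^-10 + A^-6 - A^-2 + A^2 + A^10, w = +6
1 component, writhe +6, over 10 crossings
det 5, colorings 3 of 3^10 — not tricolorable
observation: w = +6 shifts under R1 moves; the (-A^3)^(-6) factor cancels that in V
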